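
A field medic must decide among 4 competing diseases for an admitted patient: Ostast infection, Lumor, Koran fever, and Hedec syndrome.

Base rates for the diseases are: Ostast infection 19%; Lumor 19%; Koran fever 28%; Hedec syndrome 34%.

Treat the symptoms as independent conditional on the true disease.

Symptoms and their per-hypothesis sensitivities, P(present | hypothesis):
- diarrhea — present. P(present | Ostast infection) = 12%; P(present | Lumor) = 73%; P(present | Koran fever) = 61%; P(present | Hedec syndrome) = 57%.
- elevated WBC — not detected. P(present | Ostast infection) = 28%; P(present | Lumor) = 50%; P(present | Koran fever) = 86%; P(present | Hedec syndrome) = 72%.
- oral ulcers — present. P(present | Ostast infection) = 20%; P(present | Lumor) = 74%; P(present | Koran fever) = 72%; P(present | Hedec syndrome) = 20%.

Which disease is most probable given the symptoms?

For each hypothesis, the unnormalized posterior weight is prior × product of the symptom likelihoods (using 1 − P(present | H) for each absent symptom):
  Ostast infection: 0.19 × 0.12 × (1 − 0.28) × 0.20 = 0.0032832
  Lumor: 0.19 × 0.73 × (1 − 0.50) × 0.74 = 0.051319
  Koran fever: 0.28 × 0.61 × (1 − 0.86) × 0.72 = 0.017217
  Hedec syndrome: 0.34 × 0.57 × (1 − 0.72) × 0.20 = 0.010853
The unnormalized weights sum to 0.082672.
P(Ostast infection | evidence) ≈ 0.0032832 / 0.082672 ≈ 0.040
P(Lumor | evidence) ≈ 0.051319 / 0.082672 ≈ 0.621
P(Koran fever | evidence) ≈ 0.017217 / 0.082672 ≈ 0.208
P(Hedec syndrome | evidence) ≈ 0.010853 / 0.082672 ≈ 0.131
The largest is 0.621, so Lumor is most probable.

Lumor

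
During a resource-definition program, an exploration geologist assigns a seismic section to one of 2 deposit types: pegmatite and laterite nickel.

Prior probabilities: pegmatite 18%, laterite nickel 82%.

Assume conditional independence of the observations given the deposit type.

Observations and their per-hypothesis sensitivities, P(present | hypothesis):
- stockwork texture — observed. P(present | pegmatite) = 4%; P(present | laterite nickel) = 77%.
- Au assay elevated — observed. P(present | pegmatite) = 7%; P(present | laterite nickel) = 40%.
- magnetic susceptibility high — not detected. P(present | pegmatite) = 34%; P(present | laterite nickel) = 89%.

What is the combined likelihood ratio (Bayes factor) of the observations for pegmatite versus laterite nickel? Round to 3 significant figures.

Take the product of per-observation likelihoods under each hypothesis (using 1 − P(present | H) for each absent observation), then divide.
  pegmatite: 0.04 × 0.07 × (1 − 0.34) = 0.001848
  laterite nickel: 0.77 × 0.40 × (1 − 0.89) = 0.03388
Bayes factor = 0.001848 / 0.03388 ≈ 0.0545

0.0545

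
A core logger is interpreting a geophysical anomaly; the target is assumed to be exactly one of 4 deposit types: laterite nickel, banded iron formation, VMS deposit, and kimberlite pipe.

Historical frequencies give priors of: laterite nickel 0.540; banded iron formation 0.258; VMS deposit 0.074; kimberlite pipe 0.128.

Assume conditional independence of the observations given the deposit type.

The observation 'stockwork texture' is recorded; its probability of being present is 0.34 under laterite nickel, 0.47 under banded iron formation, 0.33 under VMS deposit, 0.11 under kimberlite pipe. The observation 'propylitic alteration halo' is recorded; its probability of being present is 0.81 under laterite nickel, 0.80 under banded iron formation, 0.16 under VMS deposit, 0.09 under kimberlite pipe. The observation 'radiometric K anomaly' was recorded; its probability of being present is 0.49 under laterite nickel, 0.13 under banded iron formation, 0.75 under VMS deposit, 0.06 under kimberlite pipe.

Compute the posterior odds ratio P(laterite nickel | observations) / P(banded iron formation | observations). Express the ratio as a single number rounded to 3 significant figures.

5.78

The normalizing constant cancels in an odds ratio, so compute prior × likelihood for the two hypotheses only:
  laterite nickel: 0.540 × 0.34 × 0.81 × 0.49 = 0.072871
  banded iron formation: 0.258 × 0.47 × 0.80 × 0.13 = 0.012611
Odds(laterite nickel : banded iron formation) = 0.072871 / 0.012611 ≈ 5.78.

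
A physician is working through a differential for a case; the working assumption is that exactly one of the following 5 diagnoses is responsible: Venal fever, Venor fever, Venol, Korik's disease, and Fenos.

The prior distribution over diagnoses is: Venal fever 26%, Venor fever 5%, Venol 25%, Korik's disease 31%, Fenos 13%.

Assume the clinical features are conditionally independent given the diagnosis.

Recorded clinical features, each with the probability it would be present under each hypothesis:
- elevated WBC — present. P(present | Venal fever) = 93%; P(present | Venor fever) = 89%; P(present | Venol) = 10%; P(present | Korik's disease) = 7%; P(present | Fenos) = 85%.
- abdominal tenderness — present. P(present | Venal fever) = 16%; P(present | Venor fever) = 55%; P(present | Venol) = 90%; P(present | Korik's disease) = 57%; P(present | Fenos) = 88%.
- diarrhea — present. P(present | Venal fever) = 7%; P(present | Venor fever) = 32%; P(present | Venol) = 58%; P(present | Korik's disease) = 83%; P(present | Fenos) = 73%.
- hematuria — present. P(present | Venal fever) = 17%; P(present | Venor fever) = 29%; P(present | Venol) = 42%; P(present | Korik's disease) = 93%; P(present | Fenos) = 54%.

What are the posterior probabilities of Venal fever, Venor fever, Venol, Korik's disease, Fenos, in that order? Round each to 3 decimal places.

0.008, 0.040, 0.098, 0.170, 0.683

By Bayes' rule with conditional independence, the unnormalized weight for each hypothesis is prior × ∏ likelihoods:
  Venal fever: 0.26 × 0.93 × 0.16 × 0.07 × 0.17 = 0.00046039
  Venor fever: 0.05 × 0.89 × 0.55 × 0.32 × 0.29 = 0.0022713
  Venol: 0.25 × 0.10 × 0.90 × 0.58 × 0.42 = 0.005481
  Korik's disease: 0.31 × 0.07 × 0.57 × 0.83 × 0.93 = 0.0095476
  Fenos: 0.13 × 0.85 × 0.88 × 0.73 × 0.54 = 0.038332
Normalizing constant Z = 0.00046039 + 0.0022713 + 0.005481 + 0.0095476 + 0.038332 = 0.056092.
P(Venal fever | evidence) = 0.00046039 / 0.056092 ≈ 0.008
P(Venor fever | evidence) = 0.0022713 / 0.056092 ≈ 0.040
P(Venol | evidence) = 0.005481 / 0.056092 ≈ 0.098
P(Korik's disease | evidence) = 0.0095476 / 0.056092 ≈ 0.170
P(Fenos | evidence) = 0.038332 / 0.056092 ≈ 0.683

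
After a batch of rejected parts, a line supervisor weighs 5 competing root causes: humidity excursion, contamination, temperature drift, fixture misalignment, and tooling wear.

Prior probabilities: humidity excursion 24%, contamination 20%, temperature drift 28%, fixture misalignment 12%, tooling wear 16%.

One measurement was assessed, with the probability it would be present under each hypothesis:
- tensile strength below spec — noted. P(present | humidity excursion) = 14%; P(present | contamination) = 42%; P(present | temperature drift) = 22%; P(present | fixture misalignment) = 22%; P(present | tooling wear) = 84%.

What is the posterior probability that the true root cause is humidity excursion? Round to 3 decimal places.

0.099

By Bayes' rule, the unnormalized weight for each hypothesis is prior × likelihood:
  humidity excursion: 0.24 × 0.14 = 0.0336
  contamination: 0.20 × 0.42 = 0.084
  temperature drift: 0.28 × 0.22 = 0.0616
  fixture misalignment: 0.12 × 0.22 = 0.0264
  tooling wear: 0.16 × 0.84 = 0.1344
Marginal likelihood of the evidence = 0.34.
P(humidity excursion | evidence) = 0.0336 / 0.34 ≈ 0.099.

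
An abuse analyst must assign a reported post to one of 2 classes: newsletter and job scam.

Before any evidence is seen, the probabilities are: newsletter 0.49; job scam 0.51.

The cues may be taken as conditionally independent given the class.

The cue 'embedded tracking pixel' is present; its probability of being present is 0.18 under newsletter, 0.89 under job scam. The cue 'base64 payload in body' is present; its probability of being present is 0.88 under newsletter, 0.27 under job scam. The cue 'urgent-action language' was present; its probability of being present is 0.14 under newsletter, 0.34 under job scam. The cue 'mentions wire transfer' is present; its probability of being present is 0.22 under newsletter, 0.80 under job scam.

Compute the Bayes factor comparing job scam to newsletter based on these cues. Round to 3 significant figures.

13.4

Joint likelihood of the cue pattern under each hypothesis:
  job scam: 0.89 × 0.27 × 0.34 × 0.80 = 0.065362
  newsletter: 0.18 × 0.88 × 0.14 × 0.22 = 0.0048787
Bayes factor = 0.065362 / 0.0048787 ≈ 13.4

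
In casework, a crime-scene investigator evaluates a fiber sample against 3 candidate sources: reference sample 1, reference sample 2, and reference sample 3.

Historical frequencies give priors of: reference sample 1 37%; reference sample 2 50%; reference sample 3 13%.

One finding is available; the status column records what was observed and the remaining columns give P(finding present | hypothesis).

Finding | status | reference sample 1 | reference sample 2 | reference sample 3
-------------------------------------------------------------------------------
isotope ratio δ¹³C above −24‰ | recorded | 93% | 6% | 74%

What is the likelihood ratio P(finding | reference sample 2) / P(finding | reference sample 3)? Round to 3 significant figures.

The Bayes factor is the ratio of the two likelihoods.
  reference sample 2: 0.06
  reference sample 3: 0.74
Bayes factor = 0.06 / 0.74 ≈ 0.0811

0.0811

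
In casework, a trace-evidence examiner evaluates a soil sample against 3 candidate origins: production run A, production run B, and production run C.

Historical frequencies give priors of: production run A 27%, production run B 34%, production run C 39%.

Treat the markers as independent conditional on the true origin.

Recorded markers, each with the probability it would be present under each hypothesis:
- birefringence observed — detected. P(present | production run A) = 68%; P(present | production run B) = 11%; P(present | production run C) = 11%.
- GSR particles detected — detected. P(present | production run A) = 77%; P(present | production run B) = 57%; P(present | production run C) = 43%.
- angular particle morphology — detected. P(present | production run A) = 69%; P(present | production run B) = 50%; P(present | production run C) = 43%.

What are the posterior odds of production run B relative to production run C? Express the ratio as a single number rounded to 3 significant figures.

Posterior odds equal prior odds times the likelihood ratio; only the two competing hypotheses matter.
  production run B: 0.34 × 0.11 × 0.57 × 0.50 = 0.010659
  production run C: 0.39 × 0.11 × 0.43 × 0.43 = 0.0079322
Posterior odds = 0.010659 / 0.0079322 ≈ 1.34.

1.34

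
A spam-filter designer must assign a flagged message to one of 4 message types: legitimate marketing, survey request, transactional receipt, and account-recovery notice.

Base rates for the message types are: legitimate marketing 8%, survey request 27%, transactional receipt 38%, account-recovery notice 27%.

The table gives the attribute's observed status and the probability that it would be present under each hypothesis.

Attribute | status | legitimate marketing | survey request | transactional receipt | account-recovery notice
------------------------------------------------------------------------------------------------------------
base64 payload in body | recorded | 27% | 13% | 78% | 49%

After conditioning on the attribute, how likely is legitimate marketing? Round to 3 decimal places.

0.044

For each hypothesis, the unnormalized posterior weight is prior × likelihood:
  legitimate marketing: 0.08 × 0.27 = 0.0216
  survey request: 0.27 × 0.13 = 0.0351
  transactional receipt: 0.38 × 0.78 = 0.2964
  account-recovery notice: 0.27 × 0.49 = 0.1323
Normalizing constant Z = 0.0216 + 0.0351 + 0.2964 + 0.1323 = 0.4854.
P(legitimate marketing | evidence) = 0.0216 / 0.4854 ≈ 0.044.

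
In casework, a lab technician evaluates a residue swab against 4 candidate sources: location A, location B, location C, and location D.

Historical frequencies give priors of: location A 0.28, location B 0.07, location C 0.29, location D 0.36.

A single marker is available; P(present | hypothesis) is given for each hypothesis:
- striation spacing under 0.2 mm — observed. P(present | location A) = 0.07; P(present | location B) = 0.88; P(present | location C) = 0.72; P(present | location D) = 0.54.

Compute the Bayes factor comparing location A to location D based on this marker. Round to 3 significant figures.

The Bayes factor is the ratio of the two likelihoods.
  location A: 0.07
  location D: 0.54
Bayes factor = 0.07 / 0.54 ≈ 0.130

0.130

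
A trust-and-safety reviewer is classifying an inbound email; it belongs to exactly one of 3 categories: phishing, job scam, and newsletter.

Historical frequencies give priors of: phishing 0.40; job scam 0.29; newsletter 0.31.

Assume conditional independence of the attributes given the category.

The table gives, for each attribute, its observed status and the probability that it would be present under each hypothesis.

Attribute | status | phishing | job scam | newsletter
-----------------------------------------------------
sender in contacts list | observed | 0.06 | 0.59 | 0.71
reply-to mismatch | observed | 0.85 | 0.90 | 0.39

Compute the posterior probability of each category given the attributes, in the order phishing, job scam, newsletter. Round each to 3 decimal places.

Multiply each prior by the joint likelihood of the attribute pattern:
  phishing: 0.40 × 0.06 × 0.85 = 0.0204
  job scam: 0.29 × 0.59 × 0.90 = 0.15399
  newsletter: 0.31 × 0.71 × 0.39 = 0.085839
Normalizing constant Z = 0.0204 + 0.15399 + 0.085839 = 0.26023.
P(phishing | evidence) = 0.0204 / 0.26023 ≈ 0.078
P(job scam | evidence) = 0.15399 / 0.26023 ≈ 0.592
P(newsletter | evidence) = 0.085839 / 0.26023 ≈ 0.330

0.078, 0.592, 0.330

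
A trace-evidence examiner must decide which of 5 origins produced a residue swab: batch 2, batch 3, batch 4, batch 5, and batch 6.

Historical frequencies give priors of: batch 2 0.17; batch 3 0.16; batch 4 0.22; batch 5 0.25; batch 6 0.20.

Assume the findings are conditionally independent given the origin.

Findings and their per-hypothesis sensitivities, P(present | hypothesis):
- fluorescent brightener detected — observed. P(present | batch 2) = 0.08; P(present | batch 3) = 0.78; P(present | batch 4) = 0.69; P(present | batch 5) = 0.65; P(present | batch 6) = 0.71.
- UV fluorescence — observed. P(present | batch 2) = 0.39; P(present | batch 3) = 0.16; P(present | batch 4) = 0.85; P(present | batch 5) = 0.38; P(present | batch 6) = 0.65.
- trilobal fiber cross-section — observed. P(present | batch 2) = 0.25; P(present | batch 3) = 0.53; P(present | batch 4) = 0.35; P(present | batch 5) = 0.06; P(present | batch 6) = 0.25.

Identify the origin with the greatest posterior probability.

For each hypothesis, the unnormalized posterior weight is prior × product of the finding likelihoods:
  batch 2: 0.17 × 0.08 × 0.39 × 0.25 = 0.001326
  batch 3: 0.16 × 0.78 × 0.16 × 0.53 = 0.010583
  batch 4: 0.22 × 0.69 × 0.85 × 0.35 = 0.04516
  batch 5: 0.25 × 0.65 × 0.38 × 0.06 = 0.003705
  batch 6: 0.20 × 0.71 × 0.65 × 0.25 = 0.023075
The unnormalized weights sum to 0.08385.
P(batch 2 | evidence) ≈ 0.001326 / 0.08385 ≈ 0.016
P(batch 3 | evidence) ≈ 0.010583 / 0.08385 ≈ 0.126
P(batch 4 | evidence) ≈ 0.04516 / 0.08385 ≈ 0.539
P(batch 5 | evidence) ≈ 0.003705 / 0.08385 ≈ 0.044
P(batch 6 | evidence) ≈ 0.023075 / 0.08385 ≈ 0.275
The largest is 0.539, so batch 4 is most probable.

batch 4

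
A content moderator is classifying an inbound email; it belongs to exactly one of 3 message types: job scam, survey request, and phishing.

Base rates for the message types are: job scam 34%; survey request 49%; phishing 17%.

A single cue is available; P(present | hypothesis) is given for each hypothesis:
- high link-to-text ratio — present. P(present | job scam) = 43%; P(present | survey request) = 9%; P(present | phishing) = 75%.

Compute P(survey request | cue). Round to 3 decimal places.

0.139

By Bayes' rule, the unnormalized weight for each hypothesis is prior × likelihood:
  job scam: 0.34 × 0.43 = 0.1462
  survey request: 0.49 × 0.09 = 0.0441
  phishing: 0.17 × 0.75 = 0.1275
The unnormalized weights sum to 0.3178.
P(survey request | evidence) = 0.0441 / 0.3178 ≈ 0.139.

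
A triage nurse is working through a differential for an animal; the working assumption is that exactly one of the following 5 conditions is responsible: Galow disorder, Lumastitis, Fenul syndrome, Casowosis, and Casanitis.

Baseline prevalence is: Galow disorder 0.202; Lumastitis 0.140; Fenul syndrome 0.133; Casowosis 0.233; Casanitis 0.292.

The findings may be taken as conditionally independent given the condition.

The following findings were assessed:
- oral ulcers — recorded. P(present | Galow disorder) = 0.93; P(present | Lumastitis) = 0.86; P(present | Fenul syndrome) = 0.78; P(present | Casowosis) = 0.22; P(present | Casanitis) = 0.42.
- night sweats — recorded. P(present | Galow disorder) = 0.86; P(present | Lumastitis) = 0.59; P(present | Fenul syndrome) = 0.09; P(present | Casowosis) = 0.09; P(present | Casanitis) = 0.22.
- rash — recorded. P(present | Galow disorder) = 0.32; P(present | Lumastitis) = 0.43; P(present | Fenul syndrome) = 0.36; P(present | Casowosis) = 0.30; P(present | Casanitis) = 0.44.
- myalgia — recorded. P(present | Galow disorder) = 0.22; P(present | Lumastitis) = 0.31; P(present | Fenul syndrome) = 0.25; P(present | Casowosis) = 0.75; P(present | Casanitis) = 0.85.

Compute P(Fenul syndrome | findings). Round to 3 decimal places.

For each hypothesis, the unnormalized posterior weight is prior × product of the finding likelihoods:
  Galow disorder: 0.202 × 0.93 × 0.86 × 0.32 × 0.22 = 0.011374
  Lumastitis: 0.140 × 0.86 × 0.59 × 0.43 × 0.31 = 0.0094691
  Fenul syndrome: 0.133 × 0.78 × 0.09 × 0.36 × 0.25 = 0.00084029
  Casowosis: 0.233 × 0.22 × 0.09 × 0.30 × 0.75 = 0.001038
  Casanitis: 0.292 × 0.42 × 0.22 × 0.44 × 0.85 = 0.010091
Normalizing constant Z = 0.011374 + 0.0094691 + 0.00084029 + 0.001038 + 0.010091 = 0.032812.
P(Fenul syndrome | evidence) = 0.00084029 / 0.032812 ≈ 0.026.

0.026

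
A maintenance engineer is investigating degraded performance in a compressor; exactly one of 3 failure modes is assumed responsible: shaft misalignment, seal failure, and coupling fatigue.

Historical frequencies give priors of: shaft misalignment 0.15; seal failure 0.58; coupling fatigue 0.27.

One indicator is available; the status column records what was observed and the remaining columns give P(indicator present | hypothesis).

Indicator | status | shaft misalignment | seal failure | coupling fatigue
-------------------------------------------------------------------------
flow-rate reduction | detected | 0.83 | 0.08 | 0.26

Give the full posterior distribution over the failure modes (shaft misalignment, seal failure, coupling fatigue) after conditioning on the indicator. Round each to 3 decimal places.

By Bayes' rule, the unnormalized weight for each hypothesis is prior × likelihood:
  shaft misalignment: 0.15 × 0.83 = 0.1245
  seal failure: 0.58 × 0.08 = 0.0464
  coupling fatigue: 0.27 × 0.26 = 0.0702
The unnormalized weights sum to 0.2411.
P(shaft misalignment | evidence) = 0.1245 / 0.2411 ≈ 0.516
P(seal failure | evidence) = 0.0464 / 0.2411 ≈ 0.192
P(coupling fatigue | evidence) = 0.0702 / 0.2411 ≈ 0.291

0.516, 0.192, 0.291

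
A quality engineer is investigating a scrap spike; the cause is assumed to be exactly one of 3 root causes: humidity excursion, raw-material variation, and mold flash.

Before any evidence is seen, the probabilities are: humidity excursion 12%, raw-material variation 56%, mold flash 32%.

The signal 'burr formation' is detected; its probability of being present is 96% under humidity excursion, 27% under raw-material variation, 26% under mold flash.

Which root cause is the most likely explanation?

raw-material variation

Multiply each prior by the likelihood of the signal:
  humidity excursion: 0.12 × 0.96 = 0.1152
  raw-material variation: 0.56 × 0.27 = 0.1512
  mold flash: 0.32 × 0.26 = 0.0832
Normalizing constant Z = 0.1152 + 0.1512 + 0.0832 = 0.3496.
P(humidity excursion | evidence) ≈ 0.1152 / 0.3496 ≈ 0.330
P(raw-material variation | evidence) ≈ 0.1512 / 0.3496 ≈ 0.432
P(mold flash | evidence) ≈ 0.0832 / 0.3496 ≈ 0.238
The largest is 0.432, so raw-material variation is most probable.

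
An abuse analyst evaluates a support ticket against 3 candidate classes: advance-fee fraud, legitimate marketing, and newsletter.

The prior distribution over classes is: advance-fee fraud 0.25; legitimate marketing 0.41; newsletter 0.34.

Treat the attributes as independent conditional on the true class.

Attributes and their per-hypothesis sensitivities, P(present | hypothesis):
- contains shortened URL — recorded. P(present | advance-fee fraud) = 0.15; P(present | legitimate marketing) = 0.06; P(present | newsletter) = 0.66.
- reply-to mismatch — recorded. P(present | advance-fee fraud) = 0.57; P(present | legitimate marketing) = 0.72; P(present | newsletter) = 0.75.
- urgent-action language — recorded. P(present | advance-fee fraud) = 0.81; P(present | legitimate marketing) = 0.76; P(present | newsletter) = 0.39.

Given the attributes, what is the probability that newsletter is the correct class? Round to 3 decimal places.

0.681

Multiply each prior by the joint likelihood of the attribute pattern:
  advance-fee fraud: 0.25 × 0.15 × 0.57 × 0.81 = 0.017314
  legitimate marketing: 0.41 × 0.06 × 0.72 × 0.76 = 0.013461
  newsletter: 0.34 × 0.66 × 0.75 × 0.39 = 0.065637
Marginal likelihood of the evidence = 0.096412.
P(newsletter | evidence) = 0.065637 / 0.096412 ≈ 0.681.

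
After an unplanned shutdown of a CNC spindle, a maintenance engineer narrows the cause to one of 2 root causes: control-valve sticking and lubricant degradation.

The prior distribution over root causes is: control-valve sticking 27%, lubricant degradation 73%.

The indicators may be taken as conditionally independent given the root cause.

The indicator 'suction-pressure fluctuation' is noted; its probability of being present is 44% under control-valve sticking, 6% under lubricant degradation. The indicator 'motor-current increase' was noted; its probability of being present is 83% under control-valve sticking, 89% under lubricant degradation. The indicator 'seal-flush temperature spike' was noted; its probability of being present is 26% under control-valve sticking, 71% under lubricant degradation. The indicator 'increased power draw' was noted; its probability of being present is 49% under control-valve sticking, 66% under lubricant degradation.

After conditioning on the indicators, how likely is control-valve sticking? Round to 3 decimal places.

0.407

By Bayes' rule with conditional independence, the unnormalized weight for each hypothesis is prior × ∏ likelihoods:
  control-valve sticking: 0.27 × 0.44 × 0.83 × 0.26 × 0.49 = 0.012562
  lubricant degradation: 0.73 × 0.06 × 0.89 × 0.71 × 0.66 = 0.018267
Normalizing constant Z = 0.012562 + 0.018267 = 0.030829.
P(control-valve sticking | evidence) = 0.012562 / 0.030829 ≈ 0.407.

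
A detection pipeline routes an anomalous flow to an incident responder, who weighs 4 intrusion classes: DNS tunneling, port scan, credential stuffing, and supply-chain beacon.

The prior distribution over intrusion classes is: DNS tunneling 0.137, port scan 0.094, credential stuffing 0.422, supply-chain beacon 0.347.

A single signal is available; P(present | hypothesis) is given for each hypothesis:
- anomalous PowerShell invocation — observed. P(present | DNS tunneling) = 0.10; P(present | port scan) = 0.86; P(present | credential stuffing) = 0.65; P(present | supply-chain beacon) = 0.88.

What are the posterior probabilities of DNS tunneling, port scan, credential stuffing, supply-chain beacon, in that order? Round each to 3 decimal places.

0.020, 0.120, 0.407, 0.453

For each hypothesis, the unnormalized posterior weight is prior × likelihood:
  DNS tunneling: 0.137 × 0.10 = 0.0137
  port scan: 0.094 × 0.86 = 0.08084
  credential stuffing: 0.422 × 0.65 = 0.2743
  supply-chain beacon: 0.347 × 0.88 = 0.30536
Marginal likelihood of the evidence = 0.6742.
P(DNS tunneling | evidence) = 0.0137 / 0.6742 ≈ 0.020
P(port scan | evidence) = 0.08084 / 0.6742 ≈ 0.120
P(credential stuffing | evidence) = 0.2743 / 0.6742 ≈ 0.407
P(supply-chain beacon | evidence) = 0.30536 / 0.6742 ≈ 0.453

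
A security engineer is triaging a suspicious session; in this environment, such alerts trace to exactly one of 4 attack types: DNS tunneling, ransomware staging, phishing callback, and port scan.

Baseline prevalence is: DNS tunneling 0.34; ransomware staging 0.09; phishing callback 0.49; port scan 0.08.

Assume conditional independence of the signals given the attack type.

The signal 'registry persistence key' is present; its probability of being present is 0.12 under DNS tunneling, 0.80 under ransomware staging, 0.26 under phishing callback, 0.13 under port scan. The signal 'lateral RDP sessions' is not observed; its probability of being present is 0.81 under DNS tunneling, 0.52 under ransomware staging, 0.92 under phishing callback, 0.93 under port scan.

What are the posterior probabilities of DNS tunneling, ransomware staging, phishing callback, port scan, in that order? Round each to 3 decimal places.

0.146, 0.649, 0.191, 0.014

By Bayes' rule with conditional independence, the unnormalized weight for each hypothesis is prior × ∏ likelihoods (using 1 − P(present | H) for each absent signal):
  DNS tunneling: 0.34 × 0.12 × (1 − 0.81) = 0.007752
  ransomware staging: 0.09 × 0.80 × (1 − 0.52) = 0.03456
  phishing callback: 0.49 × 0.26 × (1 − 0.92) = 0.010192
  port scan: 0.08 × 0.13 × (1 − 0.93) = 0.000728
The unnormalized weights sum to 0.053232.
P(DNS tunneling | evidence) = 0.007752 / 0.053232 ≈ 0.146
P(ransomware staging | evidence) = 0.03456 / 0.053232 ≈ 0.649
P(phishing callback | evidence) = 0.010192 / 0.053232 ≈ 0.191
P(port scan | evidence) = 0.000728 / 0.053232 ≈ 0.014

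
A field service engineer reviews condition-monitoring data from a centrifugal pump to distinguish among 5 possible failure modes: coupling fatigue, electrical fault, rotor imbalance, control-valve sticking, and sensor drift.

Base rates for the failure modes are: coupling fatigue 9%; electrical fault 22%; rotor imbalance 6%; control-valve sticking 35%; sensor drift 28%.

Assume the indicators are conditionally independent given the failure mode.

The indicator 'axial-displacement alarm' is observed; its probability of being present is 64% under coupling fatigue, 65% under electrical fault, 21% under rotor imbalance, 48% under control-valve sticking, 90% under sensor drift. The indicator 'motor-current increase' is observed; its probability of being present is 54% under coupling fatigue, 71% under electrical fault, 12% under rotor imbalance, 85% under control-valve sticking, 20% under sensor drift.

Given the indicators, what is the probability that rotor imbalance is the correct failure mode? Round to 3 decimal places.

0.005

Multiply each prior by the joint likelihood of the indicator pattern:
  coupling fatigue: 0.09 × 0.64 × 0.54 = 0.031104
  electrical fault: 0.22 × 0.65 × 0.71 = 0.10153
  rotor imbalance: 0.06 × 0.21 × 0.12 = 0.001512
  control-valve sticking: 0.35 × 0.48 × 0.85 = 0.1428
  sensor drift: 0.28 × 0.90 × 0.20 = 0.0504
The unnormalized weights sum to 0.32735.
P(rotor imbalance | evidence) = 0.001512 / 0.32735 ≈ 0.005.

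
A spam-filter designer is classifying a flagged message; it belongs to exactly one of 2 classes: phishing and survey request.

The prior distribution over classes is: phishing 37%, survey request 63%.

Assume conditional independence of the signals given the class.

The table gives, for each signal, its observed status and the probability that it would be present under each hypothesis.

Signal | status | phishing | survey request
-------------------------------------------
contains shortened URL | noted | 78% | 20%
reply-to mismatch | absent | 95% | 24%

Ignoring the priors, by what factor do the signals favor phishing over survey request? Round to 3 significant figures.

Joint likelihood of the signal pattern under each hypothesis (using 1 − P(present | H) for each absent signal):
  phishing: 0.78 × (1 − 0.95) = 0.039
  survey request: 0.20 × (1 − 0.24) = 0.152
Bayes factor = 0.039 / 0.152 ≈ 0.257

0.257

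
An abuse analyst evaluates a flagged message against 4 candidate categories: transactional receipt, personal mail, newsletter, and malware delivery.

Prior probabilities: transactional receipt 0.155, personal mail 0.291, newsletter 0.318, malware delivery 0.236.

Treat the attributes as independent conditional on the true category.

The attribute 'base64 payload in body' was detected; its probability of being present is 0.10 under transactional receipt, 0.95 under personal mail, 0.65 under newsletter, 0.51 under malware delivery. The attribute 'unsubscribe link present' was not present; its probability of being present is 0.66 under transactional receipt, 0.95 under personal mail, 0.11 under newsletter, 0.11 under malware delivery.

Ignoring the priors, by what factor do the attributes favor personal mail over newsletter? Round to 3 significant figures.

Joint likelihood of the attribute pattern under each hypothesis (using 1 − P(present | H) for each absent attribute):
  personal mail: 0.95 × (1 − 0.95) = 0.0475
  newsletter: 0.65 × (1 − 0.11) = 0.5785
Bayes factor = 0.0475 / 0.5785 ≈ 0.0821

0.0821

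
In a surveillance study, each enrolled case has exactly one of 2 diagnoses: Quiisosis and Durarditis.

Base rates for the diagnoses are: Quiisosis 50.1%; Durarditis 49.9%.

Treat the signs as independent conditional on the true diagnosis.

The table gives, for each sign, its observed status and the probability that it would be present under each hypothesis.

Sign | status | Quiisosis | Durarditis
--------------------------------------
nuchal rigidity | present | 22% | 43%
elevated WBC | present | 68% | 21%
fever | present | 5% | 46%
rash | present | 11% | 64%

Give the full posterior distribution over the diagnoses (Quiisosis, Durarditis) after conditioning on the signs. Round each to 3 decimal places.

By Bayes' rule with conditional independence, the unnormalized weight for each hypothesis is prior × ∏ likelihoods:
  Quiisosis: 0.501 × 0.22 × 0.68 × 0.05 × 0.11 = 0.00041222
  Durarditis: 0.499 × 0.43 × 0.21 × 0.46 × 0.64 = 0.013266
Normalizing constant Z = 0.00041222 + 0.013266 = 0.013678.
P(Quiisosis | evidence) = 0.00041222 / 0.013678 ≈ 0.030
P(Durarditis | evidence) = 0.013266 / 0.013678 ≈ 0.970

0.030, 0.970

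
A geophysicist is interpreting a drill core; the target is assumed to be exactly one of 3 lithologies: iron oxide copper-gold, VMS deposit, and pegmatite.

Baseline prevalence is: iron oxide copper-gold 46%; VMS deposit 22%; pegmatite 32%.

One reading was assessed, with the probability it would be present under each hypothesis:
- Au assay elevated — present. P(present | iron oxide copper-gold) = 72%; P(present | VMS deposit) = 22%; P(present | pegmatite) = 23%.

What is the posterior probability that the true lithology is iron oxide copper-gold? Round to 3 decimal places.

0.731

For each hypothesis, the unnormalized posterior weight is prior × likelihood:
  iron oxide copper-gold: 0.46 × 0.72 = 0.3312
  VMS deposit: 0.22 × 0.22 = 0.0484
  pegmatite: 0.32 × 0.23 = 0.0736
The unnormalized weights sum to 0.4532.
P(iron oxide copper-gold | evidence) = 0.3312 / 0.4532 ≈ 0.731.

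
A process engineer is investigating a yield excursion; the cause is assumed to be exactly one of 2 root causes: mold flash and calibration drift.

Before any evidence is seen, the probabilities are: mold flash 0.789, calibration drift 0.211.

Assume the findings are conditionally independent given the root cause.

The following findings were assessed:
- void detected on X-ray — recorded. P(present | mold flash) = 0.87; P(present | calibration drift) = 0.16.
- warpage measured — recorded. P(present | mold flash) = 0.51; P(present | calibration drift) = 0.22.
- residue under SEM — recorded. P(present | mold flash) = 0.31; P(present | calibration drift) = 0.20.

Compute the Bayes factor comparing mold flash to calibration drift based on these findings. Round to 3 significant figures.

The Bayes factor is the ratio of the joint likelihoods of the evidence pattern under the two hypotheses.
  mold flash: 0.87 × 0.51 × 0.31 = 0.13755
  calibration drift: 0.16 × 0.22 × 0.20 = 0.00704
Bayes factor = 0.13755 / 0.00704 ≈ 19.5

19.5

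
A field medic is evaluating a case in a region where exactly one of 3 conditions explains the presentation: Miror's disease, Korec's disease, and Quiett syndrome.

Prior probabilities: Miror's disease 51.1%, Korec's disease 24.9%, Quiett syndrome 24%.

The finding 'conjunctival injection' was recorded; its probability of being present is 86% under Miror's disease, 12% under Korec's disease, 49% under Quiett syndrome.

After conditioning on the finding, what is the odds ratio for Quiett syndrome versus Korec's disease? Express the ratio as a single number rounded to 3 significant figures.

Posterior odds equal prior odds times the likelihood ratio; only the two competing hypotheses matter.
  Quiett syndrome: 0.240 × 0.49 = 0.1176
  Korec's disease: 0.249 × 0.12 = 0.02988
Posterior odds = 0.1176 / 0.02988 ≈ 3.94.

3.94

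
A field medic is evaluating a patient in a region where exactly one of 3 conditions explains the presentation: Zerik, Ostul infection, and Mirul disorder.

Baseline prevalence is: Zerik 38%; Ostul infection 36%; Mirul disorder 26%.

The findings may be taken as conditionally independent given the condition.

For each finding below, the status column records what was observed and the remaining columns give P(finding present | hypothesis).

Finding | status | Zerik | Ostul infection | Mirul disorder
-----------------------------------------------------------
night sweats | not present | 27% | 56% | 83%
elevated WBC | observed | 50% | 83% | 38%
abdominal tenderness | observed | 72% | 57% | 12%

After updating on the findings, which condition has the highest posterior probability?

Zerik

For each hypothesis, the unnormalized posterior weight is prior × product of the finding likelihoods (using 1 − P(present | H) for each absent finding):
  Zerik: 0.38 × (1 − 0.27) × 0.50 × 0.72 = 0.099864
  Ostul infection: 0.36 × (1 − 0.56) × 0.83 × 0.57 = 0.074939
  Mirul disorder: 0.26 × (1 − 0.83) × 0.38 × 0.12 = 0.0020155
The unnormalized weights sum to 0.17682.
P(Zerik | evidence) ≈ 0.099864 / 0.17682 ≈ 0.565
P(Ostul infection | evidence) ≈ 0.074939 / 0.17682 ≈ 0.424
P(Mirul disorder | evidence) ≈ 0.0020155 / 0.17682 ≈ 0.011
The largest is 0.565, so Zerik is most probable.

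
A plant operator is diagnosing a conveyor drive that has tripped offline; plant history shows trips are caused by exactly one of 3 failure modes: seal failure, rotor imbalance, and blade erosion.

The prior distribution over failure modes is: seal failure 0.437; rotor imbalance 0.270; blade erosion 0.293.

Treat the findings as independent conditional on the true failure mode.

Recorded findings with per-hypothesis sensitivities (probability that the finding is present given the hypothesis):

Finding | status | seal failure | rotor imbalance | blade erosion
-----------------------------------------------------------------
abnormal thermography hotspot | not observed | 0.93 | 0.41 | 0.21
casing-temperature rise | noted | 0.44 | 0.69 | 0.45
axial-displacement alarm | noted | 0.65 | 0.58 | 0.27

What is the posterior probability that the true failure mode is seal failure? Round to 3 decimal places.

0.087

Multiply each prior by the joint likelihood of the evidence pattern (using 1 − P(present | H) for each absent finding):
  seal failure: 0.437 × (1 − 0.93) × 0.44 × 0.65 = 0.0087487
  rotor imbalance: 0.270 × (1 − 0.41) × 0.69 × 0.58 = 0.063752
  blade erosion: 0.293 × (1 − 0.21) × 0.45 × 0.27 = 0.028124
Normalizing constant Z = 0.0087487 + 0.063752 + 0.028124 = 0.10062.
P(seal failure | evidence) = 0.0087487 / 0.10062 ≈ 0.087.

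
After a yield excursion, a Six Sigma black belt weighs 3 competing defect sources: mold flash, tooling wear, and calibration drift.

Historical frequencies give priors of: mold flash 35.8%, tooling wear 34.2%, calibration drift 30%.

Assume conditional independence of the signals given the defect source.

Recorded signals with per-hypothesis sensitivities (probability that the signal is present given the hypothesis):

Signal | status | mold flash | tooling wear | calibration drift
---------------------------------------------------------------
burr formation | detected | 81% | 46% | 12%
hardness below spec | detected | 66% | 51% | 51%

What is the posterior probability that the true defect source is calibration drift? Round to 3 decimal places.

0.063

Multiply each prior by the joint likelihood of the signal pattern:
  mold flash: 0.358 × 0.81 × 0.66 = 0.19139
  tooling wear: 0.342 × 0.46 × 0.51 = 0.080233
  calibration drift: 0.300 × 0.12 × 0.51 = 0.01836
Normalizing constant Z = 0.19139 + 0.080233 + 0.01836 = 0.28998.
P(calibration drift | evidence) = 0.01836 / 0.28998 ≈ 0.063.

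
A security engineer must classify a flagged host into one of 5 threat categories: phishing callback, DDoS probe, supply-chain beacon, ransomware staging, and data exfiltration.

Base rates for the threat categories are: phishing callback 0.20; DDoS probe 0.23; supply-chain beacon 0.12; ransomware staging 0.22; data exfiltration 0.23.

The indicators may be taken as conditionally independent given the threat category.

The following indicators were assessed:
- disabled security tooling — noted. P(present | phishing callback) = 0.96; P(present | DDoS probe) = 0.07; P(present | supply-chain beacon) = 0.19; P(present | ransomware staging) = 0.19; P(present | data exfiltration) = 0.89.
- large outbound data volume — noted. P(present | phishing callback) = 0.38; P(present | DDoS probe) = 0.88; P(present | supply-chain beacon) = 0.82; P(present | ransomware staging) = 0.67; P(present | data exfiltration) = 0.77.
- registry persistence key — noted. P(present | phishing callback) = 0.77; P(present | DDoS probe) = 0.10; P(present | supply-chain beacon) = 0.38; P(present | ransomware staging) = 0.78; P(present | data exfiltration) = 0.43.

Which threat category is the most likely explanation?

For each hypothesis, the unnormalized posterior weight is prior × product of the indicator likelihoods:
  phishing callback: 0.20 × 0.96 × 0.38 × 0.77 = 0.056179
  DDoS probe: 0.23 × 0.07 × 0.88 × 0.10 = 0.0014168
  supply-chain beacon: 0.12 × 0.19 × 0.82 × 0.38 = 0.0071045
  ransomware staging: 0.22 × 0.19 × 0.67 × 0.78 = 0.021845
  data exfiltration: 0.23 × 0.89 × 0.77 × 0.43 = 0.067776
The unnormalized weights sum to 0.15432.
P(phishing callback | evidence) ≈ 0.056179 / 0.15432 ≈ 0.364
P(DDoS probe | evidence) ≈ 0.0014168 / 0.15432 ≈ 0.009
P(supply-chain beacon | evidence) ≈ 0.0071045 / 0.15432 ≈ 0.046
P(ransomware staging | evidence) ≈ 0.021845 / 0.15432 ≈ 0.142
P(data exfiltration | evidence) ≈ 0.067776 / 0.15432 ≈ 0.439
The largest is 0.439, so data exfiltration is most probable.

data exfiltration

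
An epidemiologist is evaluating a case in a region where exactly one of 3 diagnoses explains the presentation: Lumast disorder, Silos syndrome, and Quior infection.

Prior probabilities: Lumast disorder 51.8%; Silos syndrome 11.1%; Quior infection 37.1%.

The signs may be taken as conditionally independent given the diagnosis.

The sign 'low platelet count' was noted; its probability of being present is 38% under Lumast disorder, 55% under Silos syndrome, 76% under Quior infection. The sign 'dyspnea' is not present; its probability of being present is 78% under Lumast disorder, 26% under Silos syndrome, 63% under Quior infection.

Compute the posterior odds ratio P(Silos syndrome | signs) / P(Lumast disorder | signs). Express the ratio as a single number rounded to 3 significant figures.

Posterior odds equal prior odds times the likelihood ratio; only the two competing hypotheses matter (using 1 − P(present | H) for each absent sign).
  Silos syndrome: 0.111 × 0.55 × (1 − 0.26) = 0.045177
  Lumast disorder: 0.518 × 0.38 × (1 − 0.78) = 0.043305
Odds(Silos syndrome : Lumast disorder) = 0.045177 / 0.043305 ≈ 1.04.

1.04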